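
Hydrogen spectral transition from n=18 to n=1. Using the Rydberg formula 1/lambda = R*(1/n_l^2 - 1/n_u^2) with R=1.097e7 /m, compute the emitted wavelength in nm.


1/lambda = R * (1/n_l^2 - 1/n_u^2)
= 1.097e7 * (1/1^2 - 1/18^2)
= 1.097e7 * (1.0 - 0.003086)
= 1.097e7 * 0.996914
= 1.0936e+07 /m
lambda = 1 / 1.0936e+07 = 91.4399 nm

91.4399


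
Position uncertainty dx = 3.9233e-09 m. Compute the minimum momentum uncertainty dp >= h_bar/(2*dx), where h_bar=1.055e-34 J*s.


dp = h_bar / (2 * dx)
= 1.055e-34 / (2 * 3.9233e-09)
= 1.055e-34 / 7.8466e-09
= 1.3445e-26 kg*m/s

1.3445e-26


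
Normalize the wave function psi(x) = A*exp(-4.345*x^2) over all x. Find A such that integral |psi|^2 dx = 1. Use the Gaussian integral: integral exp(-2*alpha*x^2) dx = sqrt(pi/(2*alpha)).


integral |psi|^2 dx = A^2 * sqrt(pi/(2*alpha)) = 1
A^2 = sqrt(2*alpha/pi)
= sqrt(2 * 4.345 / pi)
= 1.663164
A = sqrt(1.663164)
= 1.2896

1.2896


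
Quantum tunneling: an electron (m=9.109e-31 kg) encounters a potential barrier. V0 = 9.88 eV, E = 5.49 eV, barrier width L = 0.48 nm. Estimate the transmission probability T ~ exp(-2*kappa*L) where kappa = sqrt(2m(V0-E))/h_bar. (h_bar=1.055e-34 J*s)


V0 - E = 4.39 eV = 7.0328e-19 J
kappa = sqrt(2 * m * (V0-E)) / h_bar
= sqrt(2 * 9.109e-31 * 7.0328e-19) / 1.055e-34
= 1.0729e+10 /m
2*kappa*L = 2 * 1.0729e+10 * 0.48e-9
= 10.2999
T = exp(-10.2999) = 3.363675e-05

3.363675e-05


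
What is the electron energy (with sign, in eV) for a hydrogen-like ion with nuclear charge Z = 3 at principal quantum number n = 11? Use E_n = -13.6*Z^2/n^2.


E_n = -13.6 * Z^2 / n^2
= -13.6 * 3^2 / 11^2
= -13.6 * 9 / 121
= -1.0116 eV

-1.0116


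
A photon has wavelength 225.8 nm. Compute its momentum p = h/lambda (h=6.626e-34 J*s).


p = h / lambda
= 6.626e-34 / (225.8e-9)
= 6.626e-34 / 2.2580e-07
= 2.9345e-27 kg*m/s

2.9345e-27


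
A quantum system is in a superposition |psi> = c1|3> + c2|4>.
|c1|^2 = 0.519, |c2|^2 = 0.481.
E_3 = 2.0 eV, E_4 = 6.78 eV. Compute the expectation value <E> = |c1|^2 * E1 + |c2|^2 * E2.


<E> = |c1|^2 * E1 + |c2|^2 * E2
= 0.519 * 2.0 + 0.481 * 6.78
= 1.038 + 3.2612
= 4.2992 eV

4.2992


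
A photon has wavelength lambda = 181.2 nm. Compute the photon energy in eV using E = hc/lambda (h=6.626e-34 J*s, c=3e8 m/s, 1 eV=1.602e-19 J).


E = hc / lambda
= (6.626e-34)(3e8) / (181.2e-9)
= 1.9878e-25 / 1.8120e-07
= 1.0970e-18 J
Converting to eV: 1.0970e-18 / 1.602e-19
= 6.8478 eV

6.8478


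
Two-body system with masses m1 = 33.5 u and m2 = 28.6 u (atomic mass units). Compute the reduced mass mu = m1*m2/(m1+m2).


mu = m1 * m2 / (m1 + m2)
= 33.5 * 28.6 / (33.5 + 28.6)
= 958.1 / 62.1
= 15.4283 u

15.4283


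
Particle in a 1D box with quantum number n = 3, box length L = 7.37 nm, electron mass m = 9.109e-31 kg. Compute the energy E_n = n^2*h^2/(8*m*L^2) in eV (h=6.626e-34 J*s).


E = n^2 * h^2 / (8 * m * L^2)
= 3^2 * (6.626e-34)^2 / (8 * 9.109e-31 * (7.37e-9)^2)
= 9 * 4.3904e-67 / (8 * 9.109e-31 * 5.4317e-17)
= 9.9827e-21 J
= 0.0623 eV

0.0623


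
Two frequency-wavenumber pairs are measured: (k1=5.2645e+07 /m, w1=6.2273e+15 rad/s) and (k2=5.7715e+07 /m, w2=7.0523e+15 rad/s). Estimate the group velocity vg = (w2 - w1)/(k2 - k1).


vg = (w2 - w1) / (k2 - k1)
= (7.0523e+15 - 6.2273e+15) / (5.7715e+07 - 5.2645e+07)
= 8.2500e+14 / 5.0700e+06
= 1.6272e+08 m/s

1.6272e+08


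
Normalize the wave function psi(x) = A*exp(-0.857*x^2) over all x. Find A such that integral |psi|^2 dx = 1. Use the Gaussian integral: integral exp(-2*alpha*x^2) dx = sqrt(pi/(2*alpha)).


integral |psi|^2 dx = A^2 * sqrt(pi/(2*alpha)) = 1
A^2 = sqrt(2*alpha/pi)
= sqrt(2 * 0.857 / pi)
= 0.738636
A = sqrt(0.738636)
= 0.8594

0.8594


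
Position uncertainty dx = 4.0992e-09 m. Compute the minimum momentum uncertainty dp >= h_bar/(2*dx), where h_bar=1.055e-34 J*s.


dp = h_bar / (2 * dx)
= 1.055e-34 / (2 * 4.0992e-09)
= 1.055e-34 / 8.1984e-09
= 1.2868e-26 kg*m/s

1.2868e-26


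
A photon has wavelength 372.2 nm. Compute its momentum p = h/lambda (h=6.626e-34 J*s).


p = h / lambda
= 6.626e-34 / (372.2e-9)
= 6.626e-34 / 3.7220e-07
= 1.7802e-27 kg*m/s

1.7802e-27


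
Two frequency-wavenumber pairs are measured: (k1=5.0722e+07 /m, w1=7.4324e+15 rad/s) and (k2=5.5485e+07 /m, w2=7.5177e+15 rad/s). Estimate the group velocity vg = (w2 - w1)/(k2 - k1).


vg = (w2 - w1) / (k2 - k1)
= (7.5177e+15 - 7.4324e+15) / (5.5485e+07 - 5.0722e+07)
= 8.5300e+13 / 4.7630e+06
= 1.7909e+07 m/s

1.7909e+07


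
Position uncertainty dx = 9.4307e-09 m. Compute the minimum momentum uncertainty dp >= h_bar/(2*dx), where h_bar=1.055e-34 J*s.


dp = h_bar / (2 * dx)
= 1.055e-34 / (2 * 9.4307e-09)
= 1.055e-34 / 1.8861e-08
= 5.5934e-27 kg*m/s

5.5934e-27


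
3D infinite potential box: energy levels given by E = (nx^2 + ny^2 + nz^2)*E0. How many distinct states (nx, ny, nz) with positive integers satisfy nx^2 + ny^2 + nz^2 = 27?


Enumerate all (nx, ny, nz) with nx^2 + ny^2 + nz^2 = 27:
(1,1,5)
(1,5,1)
(3,3,3)
(5,1,1)
Total degeneracy = 4

4


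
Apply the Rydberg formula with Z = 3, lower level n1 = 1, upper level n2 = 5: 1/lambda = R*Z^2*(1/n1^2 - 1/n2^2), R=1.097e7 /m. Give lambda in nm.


1/lambda = R * Z^2 * (1/n1^2 - 1/n2^2)
= 1.097e7 * 3^2 * (1/1^2 - 1/5^2)
= 1.097e7 * 9 * (1.0 - 0.04)
= 9.4781e+07 /m
lambda = 1 / 9.4781e+07
= 10.5507 nm

10.5507


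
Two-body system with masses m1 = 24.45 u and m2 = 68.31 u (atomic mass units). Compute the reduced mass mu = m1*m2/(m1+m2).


mu = m1 * m2 / (m1 + m2)
= 24.45 * 68.31 / (24.45 + 68.31)
= 1670.1795 / 92.76
= 18.0054 u

18.0054


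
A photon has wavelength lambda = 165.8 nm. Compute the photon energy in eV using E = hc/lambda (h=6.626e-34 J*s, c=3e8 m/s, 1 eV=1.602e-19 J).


E = hc / lambda
= (6.626e-34)(3e8) / (165.8e-9)
= 1.9878e-25 / 1.6580e-07
= 1.1989e-18 J
Converting to eV: 1.1989e-18 / 1.602e-19
= 7.4839 eV

7.4839


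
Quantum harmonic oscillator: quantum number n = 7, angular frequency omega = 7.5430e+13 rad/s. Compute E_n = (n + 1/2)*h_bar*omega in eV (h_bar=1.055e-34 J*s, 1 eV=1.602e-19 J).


E = (n + 1/2) * h_bar * omega
= (7 + 0.5) * 1.055e-34 * 7.5430e+13
= 7.5 * 7.9579e-21
= 5.9684e-20 J
= 0.3726 eV

0.3726


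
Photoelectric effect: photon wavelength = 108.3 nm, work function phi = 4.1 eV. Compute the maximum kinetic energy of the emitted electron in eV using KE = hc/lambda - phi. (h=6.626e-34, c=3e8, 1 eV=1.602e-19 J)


E_photon = hc / lambda
= (6.626e-34)(3e8) / (108.3e-9)
= 1.8355e-18 J
= 11.4573 eV
KE = E_photon - phi
= 11.4573 - 4.1
= 7.3573 eV

7.3573


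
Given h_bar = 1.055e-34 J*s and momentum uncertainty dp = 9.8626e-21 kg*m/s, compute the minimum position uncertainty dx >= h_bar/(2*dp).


dx = h_bar / (2 * dp)
= 1.055e-34 / (2 * 9.8626e-21)
= 1.055e-34 / 1.9725e-20
= 5.3485e-15 m

5.3485e-15


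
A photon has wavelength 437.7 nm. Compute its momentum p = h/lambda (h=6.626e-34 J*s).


p = h / lambda
= 6.626e-34 / (437.7e-9)
= 6.626e-34 / 4.3770e-07
= 1.5138e-27 kg*m/s

1.5138e-27


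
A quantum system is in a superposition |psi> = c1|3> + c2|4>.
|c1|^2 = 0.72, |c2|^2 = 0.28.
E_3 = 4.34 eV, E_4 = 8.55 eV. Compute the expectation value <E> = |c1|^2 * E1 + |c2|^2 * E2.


<E> = |c1|^2 * E1 + |c2|^2 * E2
= 0.72 * 4.34 + 0.28 * 8.55
= 3.1248 + 2.394
= 5.5188 eV

5.5188


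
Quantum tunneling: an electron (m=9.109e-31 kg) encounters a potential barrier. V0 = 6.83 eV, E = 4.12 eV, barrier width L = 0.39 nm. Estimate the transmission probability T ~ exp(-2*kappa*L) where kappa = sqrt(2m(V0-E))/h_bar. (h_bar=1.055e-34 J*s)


V0 - E = 2.71 eV = 4.3414e-19 J
kappa = sqrt(2 * m * (V0-E)) / h_bar
= sqrt(2 * 9.109e-31 * 4.3414e-19) / 1.055e-34
= 8.4297e+09 /m
2*kappa*L = 2 * 8.4297e+09 * 0.39e-9
= 6.5752
T = exp(-6.5752) = 1.394539e-03

1.394539e-03


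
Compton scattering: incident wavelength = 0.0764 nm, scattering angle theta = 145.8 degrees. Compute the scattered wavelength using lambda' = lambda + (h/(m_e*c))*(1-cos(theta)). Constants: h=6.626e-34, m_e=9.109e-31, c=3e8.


Compton wavelength: h/(m_e*c) = 2.4247e-12 m
d_lambda = 2.4247e-12 * (1 - cos(145.8 deg))
= 2.4247e-12 * 1.827081
= 4.4301e-12 m = 0.00443 nm
lambda' = 0.0764 + 0.00443
= 0.08083 nm

0.08083


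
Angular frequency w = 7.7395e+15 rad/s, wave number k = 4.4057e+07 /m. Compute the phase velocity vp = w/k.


vp = w / k
= 7.7395e+15 / 4.4057e+07
= 1.7567e+08 m/s

1.7567e+08


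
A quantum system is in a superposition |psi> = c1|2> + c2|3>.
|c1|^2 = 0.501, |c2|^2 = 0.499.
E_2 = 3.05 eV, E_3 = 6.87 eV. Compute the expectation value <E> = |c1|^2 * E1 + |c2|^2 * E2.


<E> = |c1|^2 * E1 + |c2|^2 * E2
= 0.501 * 3.05 + 0.499 * 6.87
= 1.528 + 3.4281
= 4.9562 eV

4.9562


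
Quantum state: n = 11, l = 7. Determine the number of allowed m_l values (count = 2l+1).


m_l ranges from -l to +l in integer steps
So m_l goes from -7 to +7
Count = 2l + 1 = 2*7 + 1
= 15

15


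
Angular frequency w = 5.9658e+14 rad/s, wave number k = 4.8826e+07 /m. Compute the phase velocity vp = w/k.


vp = w / k
= 5.9658e+14 / 4.8826e+07
= 1.2218e+07 m/s

1.2218e+07


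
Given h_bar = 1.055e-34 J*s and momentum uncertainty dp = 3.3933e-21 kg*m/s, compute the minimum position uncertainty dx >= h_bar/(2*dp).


dx = h_bar / (2 * dp)
= 1.055e-34 / (2 * 3.3933e-21)
= 1.055e-34 / 6.7866e-21
= 1.5545e-14 m

1.5545e-14


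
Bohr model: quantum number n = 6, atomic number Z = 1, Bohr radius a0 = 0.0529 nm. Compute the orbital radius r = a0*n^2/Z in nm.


r = a0 * n^2 / Z
= 0.0529 * 6^2 / 1
= 0.0529 * 36 / 1
= 1.9044 nm

1.9044


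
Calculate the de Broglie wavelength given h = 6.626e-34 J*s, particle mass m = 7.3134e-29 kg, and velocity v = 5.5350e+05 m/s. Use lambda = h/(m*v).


lambda = h / (m * v)
= 6.626e-34 / (7.3134e-29 * 5.5350e+05)
= 6.626e-34 / 4.0480e-23
= 1.6369e-11 m

1.6369e-11


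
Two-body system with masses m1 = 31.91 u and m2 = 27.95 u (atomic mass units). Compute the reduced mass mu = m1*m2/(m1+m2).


mu = m1 * m2 / (m1 + m2)
= 31.91 * 27.95 / (31.91 + 27.95)
= 891.8845 / 59.86
= 14.8995 u

14.8995


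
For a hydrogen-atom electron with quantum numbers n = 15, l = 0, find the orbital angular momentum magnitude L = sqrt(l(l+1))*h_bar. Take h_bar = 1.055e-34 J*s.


L = sqrt(l*(l+1)) * h_bar
= sqrt(0 * 1) * 1.055e-34
= sqrt(0) * 1.055e-34
= 0.0 * 1.055e-34
= 0.0000e+00 J*s

0.0000e+00


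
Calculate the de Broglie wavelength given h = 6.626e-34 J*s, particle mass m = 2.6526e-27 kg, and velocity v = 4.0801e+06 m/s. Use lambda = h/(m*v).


lambda = h / (m * v)
= 6.626e-34 / (2.6526e-27 * 4.0801e+06)
= 6.626e-34 / 1.0823e-20
= 6.1222e-14 m

6.1222e-14


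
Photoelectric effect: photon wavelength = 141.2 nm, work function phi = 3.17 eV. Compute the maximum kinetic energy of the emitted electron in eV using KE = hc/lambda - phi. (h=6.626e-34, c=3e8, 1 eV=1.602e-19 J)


E_photon = hc / lambda
= (6.626e-34)(3e8) / (141.2e-9)
= 1.4078e-18 J
= 8.7877 eV
KE = E_photon - phi
= 8.7877 - 3.17
= 5.6177 eV

5.6177


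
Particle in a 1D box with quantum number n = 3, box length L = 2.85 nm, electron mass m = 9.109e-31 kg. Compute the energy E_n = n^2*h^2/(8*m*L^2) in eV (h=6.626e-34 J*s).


E = n^2 * h^2 / (8 * m * L^2)
= 3^2 * (6.626e-34)^2 / (8 * 9.109e-31 * (2.85e-9)^2)
= 9 * 4.3904e-67 / (8 * 9.109e-31 * 8.1225e-18)
= 6.6757e-20 J
= 0.4167 eV

0.4167


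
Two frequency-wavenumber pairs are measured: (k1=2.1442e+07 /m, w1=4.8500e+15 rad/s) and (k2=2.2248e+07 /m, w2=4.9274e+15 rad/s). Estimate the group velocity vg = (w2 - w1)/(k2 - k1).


vg = (w2 - w1) / (k2 - k1)
= (4.9274e+15 - 4.8500e+15) / (2.2248e+07 - 2.1442e+07)
= 7.7400e+13 / 8.0600e+05
= 9.6030e+07 m/s

9.6030e+07


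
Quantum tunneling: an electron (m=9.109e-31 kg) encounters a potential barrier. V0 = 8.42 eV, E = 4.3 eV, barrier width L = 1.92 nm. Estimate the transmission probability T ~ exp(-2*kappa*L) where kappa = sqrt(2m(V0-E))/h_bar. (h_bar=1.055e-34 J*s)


V0 - E = 4.12 eV = 6.6002e-19 J
kappa = sqrt(2 * m * (V0-E)) / h_bar
= sqrt(2 * 9.109e-31 * 6.6002e-19) / 1.055e-34
= 1.0394e+10 /m
2*kappa*L = 2 * 1.0394e+10 * 1.92e-9
= 39.9125
T = exp(-39.9125) = 4.636814e-18

4.636814e-18


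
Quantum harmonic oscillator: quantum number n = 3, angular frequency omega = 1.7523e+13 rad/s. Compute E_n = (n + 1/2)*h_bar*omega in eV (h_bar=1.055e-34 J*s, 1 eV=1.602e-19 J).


E = (n + 1/2) * h_bar * omega
= (3 + 0.5) * 1.055e-34 * 1.7523e+13
= 3.5 * 1.8487e-21
= 6.4704e-21 J
= 0.0404 eV

0.0404


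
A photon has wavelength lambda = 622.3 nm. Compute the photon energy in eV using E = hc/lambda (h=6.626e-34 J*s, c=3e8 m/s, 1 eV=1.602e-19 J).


E = hc / lambda
= (6.626e-34)(3e8) / (622.3e-9)
= 1.9878e-25 / 6.2230e-07
= 3.1943e-19 J
Converting to eV: 3.1943e-19 / 1.602e-19
= 1.9939 eV

1.9939


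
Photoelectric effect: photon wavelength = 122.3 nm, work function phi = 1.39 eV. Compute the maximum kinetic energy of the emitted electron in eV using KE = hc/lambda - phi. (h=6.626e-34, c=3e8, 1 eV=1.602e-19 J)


E_photon = hc / lambda
= (6.626e-34)(3e8) / (122.3e-9)
= 1.6253e-18 J
= 10.1457 eV
KE = E_photon - phi
= 10.1457 - 1.39
= 8.7557 eV

8.7557


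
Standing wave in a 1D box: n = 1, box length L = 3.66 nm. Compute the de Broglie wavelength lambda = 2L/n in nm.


lambda = 2L / n
= 2 * 3.66 / 1
= 7.32 / 1
= 7.32 nm

7.32


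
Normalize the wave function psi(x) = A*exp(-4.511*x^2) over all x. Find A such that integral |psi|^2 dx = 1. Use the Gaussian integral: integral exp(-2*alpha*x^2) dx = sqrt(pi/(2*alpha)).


integral |psi|^2 dx = A^2 * sqrt(pi/(2*alpha)) = 1
A^2 = sqrt(2*alpha/pi)
= sqrt(2 * 4.511 / pi)
= 1.694636
A = sqrt(1.694636)
= 1.3018

1.3018


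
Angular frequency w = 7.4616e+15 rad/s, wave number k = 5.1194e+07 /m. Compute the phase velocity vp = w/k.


vp = w / k
= 7.4616e+15 / 5.1194e+07
= 1.4575e+08 m/s

1.4575e+08


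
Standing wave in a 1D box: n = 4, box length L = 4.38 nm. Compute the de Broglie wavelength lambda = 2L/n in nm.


lambda = 2L / n
= 2 * 4.38 / 4
= 8.76 / 4
= 2.19 nm

2.19


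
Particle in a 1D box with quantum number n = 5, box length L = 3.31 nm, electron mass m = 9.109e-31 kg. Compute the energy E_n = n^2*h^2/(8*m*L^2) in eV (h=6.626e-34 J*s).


E = n^2 * h^2 / (8 * m * L^2)
= 5^2 * (6.626e-34)^2 / (8 * 9.109e-31 * (3.31e-9)^2)
= 25 * 4.3904e-67 / (8 * 9.109e-31 * 1.0956e-17)
= 1.3748e-19 J
= 0.8582 eV

0.8582


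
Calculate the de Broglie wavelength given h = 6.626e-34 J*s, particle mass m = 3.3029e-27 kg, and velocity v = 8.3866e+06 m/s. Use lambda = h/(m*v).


lambda = h / (m * v)
= 6.626e-34 / (3.3029e-27 * 8.3866e+06)
= 6.626e-34 / 2.7700e-20
= 2.3920e-14 m

2.3920e-14


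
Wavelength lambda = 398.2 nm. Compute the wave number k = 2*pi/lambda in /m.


k = 2 * pi / lambda
= 6.2832 / (398.2e-9)
= 6.2832 / 3.9820e-07
= 1.5779e+07 /m

1.5779e+07


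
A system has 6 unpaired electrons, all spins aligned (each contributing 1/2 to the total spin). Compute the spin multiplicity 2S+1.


Total spin S = N * (1/2) = 6 * 0.5 = 3.0
Spin multiplicity = 2S + 1
= 2 * 3.0 + 1
= 7

7


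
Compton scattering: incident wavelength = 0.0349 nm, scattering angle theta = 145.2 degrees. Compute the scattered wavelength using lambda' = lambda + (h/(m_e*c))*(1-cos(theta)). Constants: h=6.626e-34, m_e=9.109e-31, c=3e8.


Compton wavelength: h/(m_e*c) = 2.4247e-12 m
d_lambda = 2.4247e-12 * (1 - cos(145.2 deg))
= 2.4247e-12 * 1.821149
= 4.4158e-12 m = 0.004416 nm
lambda' = 0.0349 + 0.004416
= 0.039316 nm

0.039316


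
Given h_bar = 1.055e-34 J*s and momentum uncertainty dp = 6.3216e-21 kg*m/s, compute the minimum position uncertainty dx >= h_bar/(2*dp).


dx = h_bar / (2 * dp)
= 1.055e-34 / (2 * 6.3216e-21)
= 1.055e-34 / 1.2643e-20
= 8.3444e-15 m

8.3444e-15


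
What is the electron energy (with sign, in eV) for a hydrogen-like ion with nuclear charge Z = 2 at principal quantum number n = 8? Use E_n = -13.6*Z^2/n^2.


E_n = -13.6 * Z^2 / n^2
= -13.6 * 2^2 / 8^2
= -13.6 * 4 / 64
= -0.85 eV

-0.85


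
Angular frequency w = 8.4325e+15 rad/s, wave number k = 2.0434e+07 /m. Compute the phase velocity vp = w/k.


vp = w / k
= 8.4325e+15 / 2.0434e+07
= 4.1267e+08 m/s

4.1267e+08


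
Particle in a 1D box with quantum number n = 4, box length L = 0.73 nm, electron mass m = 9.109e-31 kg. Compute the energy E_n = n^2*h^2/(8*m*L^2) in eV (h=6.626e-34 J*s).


E = n^2 * h^2 / (8 * m * L^2)
= 4^2 * (6.626e-34)^2 / (8 * 9.109e-31 * (0.73e-9)^2)
= 16 * 4.3904e-67 / (8 * 9.109e-31 * 5.3290e-19)
= 1.8089e-18 J
= 11.2916 eV

11.2916


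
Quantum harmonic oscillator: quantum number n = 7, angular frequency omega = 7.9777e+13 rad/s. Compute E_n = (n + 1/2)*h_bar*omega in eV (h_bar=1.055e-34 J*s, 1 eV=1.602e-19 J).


E = (n + 1/2) * h_bar * omega
= (7 + 0.5) * 1.055e-34 * 7.9777e+13
= 7.5 * 8.4165e-21
= 6.3124e-20 J
= 0.394 eV

0.394


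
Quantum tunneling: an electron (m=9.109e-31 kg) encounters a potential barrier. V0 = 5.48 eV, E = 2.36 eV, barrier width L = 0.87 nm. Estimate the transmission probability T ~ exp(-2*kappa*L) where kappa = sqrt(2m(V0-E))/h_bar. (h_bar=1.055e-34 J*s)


V0 - E = 3.12 eV = 4.9982e-19 J
kappa = sqrt(2 * m * (V0-E)) / h_bar
= sqrt(2 * 9.109e-31 * 4.9982e-19) / 1.055e-34
= 9.0450e+09 /m
2*kappa*L = 2 * 9.0450e+09 * 0.87e-9
= 15.7382
T = exp(-15.7382) = 1.462099e-07

1.462099e-07


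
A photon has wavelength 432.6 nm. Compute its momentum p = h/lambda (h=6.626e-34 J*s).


p = h / lambda
= 6.626e-34 / (432.6e-9)
= 6.626e-34 / 4.3260e-07
= 1.5317e-27 kg*m/s

1.5317e-27


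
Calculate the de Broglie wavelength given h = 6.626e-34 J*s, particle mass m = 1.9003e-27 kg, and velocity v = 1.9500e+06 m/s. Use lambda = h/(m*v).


lambda = h / (m * v)
= 6.626e-34 / (1.9003e-27 * 1.9500e+06)
= 6.626e-34 / 3.7056e-21
= 1.7881e-13 m

1.7881e-13


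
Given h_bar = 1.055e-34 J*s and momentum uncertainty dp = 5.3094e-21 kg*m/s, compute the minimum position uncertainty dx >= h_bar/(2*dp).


dx = h_bar / (2 * dp)
= 1.055e-34 / (2 * 5.3094e-21)
= 1.055e-34 / 1.0619e-20
= 9.9352e-15 m

9.9352e-15


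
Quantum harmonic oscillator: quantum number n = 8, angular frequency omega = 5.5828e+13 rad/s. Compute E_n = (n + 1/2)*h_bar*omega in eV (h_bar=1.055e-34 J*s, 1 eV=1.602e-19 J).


E = (n + 1/2) * h_bar * omega
= (8 + 0.5) * 1.055e-34 * 5.5828e+13
= 8.5 * 5.8899e-21
= 5.0064e-20 J
= 0.3125 eV

0.3125


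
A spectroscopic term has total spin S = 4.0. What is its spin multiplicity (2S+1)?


Spin multiplicity = 2S + 1
= 2 * 4.0 + 1
= 8.0 + 1
= 9

9


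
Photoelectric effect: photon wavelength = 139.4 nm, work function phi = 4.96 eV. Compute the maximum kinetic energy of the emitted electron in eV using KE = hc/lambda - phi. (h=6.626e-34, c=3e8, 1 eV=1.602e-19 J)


E_photon = hc / lambda
= (6.626e-34)(3e8) / (139.4e-9)
= 1.4260e-18 J
= 8.9012 eV
KE = E_photon - phi
= 8.9012 - 4.96
= 3.9412 eV

3.9412


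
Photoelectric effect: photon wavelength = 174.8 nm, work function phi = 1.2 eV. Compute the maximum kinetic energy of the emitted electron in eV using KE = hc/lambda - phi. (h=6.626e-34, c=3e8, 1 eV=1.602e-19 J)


E_photon = hc / lambda
= (6.626e-34)(3e8) / (174.8e-9)
= 1.1372e-18 J
= 7.0985 eV
KE = E_photon - phi
= 7.0985 - 1.2
= 5.8985 eV

5.8985


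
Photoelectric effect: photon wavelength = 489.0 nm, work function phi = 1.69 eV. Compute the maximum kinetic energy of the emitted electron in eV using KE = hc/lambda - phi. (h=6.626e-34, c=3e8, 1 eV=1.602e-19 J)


E_photon = hc / lambda
= (6.626e-34)(3e8) / (489.0e-9)
= 4.0650e-19 J
= 2.5375 eV
KE = E_photon - phi
= 2.5375 - 1.69
= 0.8475 eV

0.8475


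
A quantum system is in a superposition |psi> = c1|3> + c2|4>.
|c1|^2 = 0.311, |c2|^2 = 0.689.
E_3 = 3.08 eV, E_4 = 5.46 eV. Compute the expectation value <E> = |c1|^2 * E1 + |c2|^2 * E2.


<E> = |c1|^2 * E1 + |c2|^2 * E2
= 0.311 * 3.08 + 0.689 * 5.46
= 0.9579 + 3.7619
= 4.7198 eV

4.7198


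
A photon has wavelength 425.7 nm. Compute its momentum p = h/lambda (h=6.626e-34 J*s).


p = h / lambda
= 6.626e-34 / (425.7e-9)
= 6.626e-34 / 4.2570e-07
= 1.5565e-27 kg*m/s

1.5565e-27


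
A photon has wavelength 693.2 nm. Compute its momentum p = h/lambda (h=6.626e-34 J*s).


p = h / lambda
= 6.626e-34 / (693.2e-9)
= 6.626e-34 / 6.9320e-07
= 9.5586e-28 kg*m/s

9.5586e-28


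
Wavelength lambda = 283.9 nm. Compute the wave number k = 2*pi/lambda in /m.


k = 2 * pi / lambda
= 6.2832 / (283.9e-9)
= 6.2832 / 2.8390e-07
= 2.2132e+07 /m

2.2132e+07


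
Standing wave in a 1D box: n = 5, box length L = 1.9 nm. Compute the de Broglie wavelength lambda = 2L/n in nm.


lambda = 2L / n
= 2 * 1.9 / 5
= 3.8 / 5
= 0.76 nm

0.76


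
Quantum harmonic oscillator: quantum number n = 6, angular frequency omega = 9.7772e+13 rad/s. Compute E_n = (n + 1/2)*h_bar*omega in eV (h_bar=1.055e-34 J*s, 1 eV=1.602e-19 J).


E = (n + 1/2) * h_bar * omega
= (6 + 0.5) * 1.055e-34 * 9.7772e+13
= 6.5 * 1.0315e-20
= 6.7047e-20 J
= 0.4185 eV

0.4185


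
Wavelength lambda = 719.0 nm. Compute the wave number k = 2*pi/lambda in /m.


k = 2 * pi / lambda
= 6.2832 / (719.0e-9)
= 6.2832 / 7.1900e-07
= 8.7388e+06 /m

8.7388e+06


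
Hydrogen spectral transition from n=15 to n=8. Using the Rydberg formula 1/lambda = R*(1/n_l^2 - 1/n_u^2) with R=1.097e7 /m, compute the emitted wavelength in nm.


1/lambda = R * (1/n_l^2 - 1/n_u^2)
= 1.097e7 * (1/8^2 - 1/15^2)
= 1.097e7 * (0.015625 - 0.004444)
= 1.097e7 * 0.011181
= 1.2265e+05 /m
lambda = 1 / 1.2265e+05 = 8153.2355 nm

8153.2355


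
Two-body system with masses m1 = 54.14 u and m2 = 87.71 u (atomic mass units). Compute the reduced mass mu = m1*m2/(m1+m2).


mu = m1 * m2 / (m1 + m2)
= 54.14 * 87.71 / (54.14 + 87.71)
= 4748.6194 / 141.85
= 33.4763 u

33.4763


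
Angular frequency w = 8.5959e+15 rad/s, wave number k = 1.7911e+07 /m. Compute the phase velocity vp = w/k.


vp = w / k
= 8.5959e+15 / 1.7911e+07
= 4.7992e+08 m/s

4.7992e+08


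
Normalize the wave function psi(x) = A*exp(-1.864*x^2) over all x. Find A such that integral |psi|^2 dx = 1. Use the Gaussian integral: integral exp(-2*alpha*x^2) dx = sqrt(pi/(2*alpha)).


integral |psi|^2 dx = A^2 * sqrt(pi/(2*alpha)) = 1
A^2 = sqrt(2*alpha/pi)
= sqrt(2 * 1.864 / pi)
= 1.089339
A = sqrt(1.089339)
= 1.0437

1.0437


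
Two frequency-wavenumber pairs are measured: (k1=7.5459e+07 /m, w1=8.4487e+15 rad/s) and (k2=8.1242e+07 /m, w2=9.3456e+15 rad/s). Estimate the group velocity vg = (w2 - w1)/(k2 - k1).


vg = (w2 - w1) / (k2 - k1)
= (9.3456e+15 - 8.4487e+15) / (8.1242e+07 - 7.5459e+07)
= 8.9690e+14 / 5.7830e+06
= 1.5509e+08 m/s

1.5509e+08


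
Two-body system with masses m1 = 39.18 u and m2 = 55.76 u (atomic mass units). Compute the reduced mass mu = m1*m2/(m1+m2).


mu = m1 * m2 / (m1 + m2)
= 39.18 * 55.76 / (39.18 + 55.76)
= 2184.6768 / 94.94
= 23.0111 u

23.0111


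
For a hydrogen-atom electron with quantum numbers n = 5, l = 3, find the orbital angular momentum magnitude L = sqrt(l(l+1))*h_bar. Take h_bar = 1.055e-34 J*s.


L = sqrt(l*(l+1)) * h_bar
= sqrt(3 * 4) * 1.055e-34
= sqrt(12) * 1.055e-34
= 3.4641 * 1.055e-34
= 3.6546e-34 J*s

3.6546e-34


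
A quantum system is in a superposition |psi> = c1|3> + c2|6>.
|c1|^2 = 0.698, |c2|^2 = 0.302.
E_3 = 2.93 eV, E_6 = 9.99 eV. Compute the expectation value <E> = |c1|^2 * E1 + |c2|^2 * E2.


<E> = |c1|^2 * E1 + |c2|^2 * E2
= 0.698 * 2.93 + 0.302 * 9.99
= 2.0451 + 3.017
= 5.0621 eV

5.0621


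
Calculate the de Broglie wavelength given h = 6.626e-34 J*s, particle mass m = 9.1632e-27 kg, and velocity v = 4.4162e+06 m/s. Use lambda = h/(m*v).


lambda = h / (m * v)
= 6.626e-34 / (9.1632e-27 * 4.4162e+06)
= 6.626e-34 / 4.0467e-20
= 1.6374e-14 m

1.6374e-14


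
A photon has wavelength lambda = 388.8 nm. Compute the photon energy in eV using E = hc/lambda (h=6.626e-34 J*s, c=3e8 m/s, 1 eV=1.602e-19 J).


E = hc / lambda
= (6.626e-34)(3e8) / (388.8e-9)
= 1.9878e-25 / 3.8880e-07
= 5.1127e-19 J
Converting to eV: 5.1127e-19 / 1.602e-19
= 3.1914 eV

3.1914


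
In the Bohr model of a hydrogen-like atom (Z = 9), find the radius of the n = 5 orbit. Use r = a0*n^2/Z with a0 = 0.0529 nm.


r = a0 * n^2 / Z
= 0.0529 * 5^2 / 9
= 0.0529 * 25 / 9
= 0.1469 nm

0.1469


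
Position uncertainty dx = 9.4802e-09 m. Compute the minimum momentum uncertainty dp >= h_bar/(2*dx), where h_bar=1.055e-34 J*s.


dp = h_bar / (2 * dx)
= 1.055e-34 / (2 * 9.4802e-09)
= 1.055e-34 / 1.8960e-08
= 5.5642e-27 kg*m/s

5.5642e-27


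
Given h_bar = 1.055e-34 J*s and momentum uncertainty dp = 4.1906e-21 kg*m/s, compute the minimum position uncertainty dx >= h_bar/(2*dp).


dx = h_bar / (2 * dp)
= 1.055e-34 / (2 * 4.1906e-21)
= 1.055e-34 / 8.3812e-21
= 1.2588e-14 m

1.2588e-14


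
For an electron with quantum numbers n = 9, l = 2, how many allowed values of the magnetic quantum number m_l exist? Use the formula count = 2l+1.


m_l ranges from -l to +l in integer steps
So m_l goes from -2 to +2
Count = 2l + 1 = 2*2 + 1
= 5

5


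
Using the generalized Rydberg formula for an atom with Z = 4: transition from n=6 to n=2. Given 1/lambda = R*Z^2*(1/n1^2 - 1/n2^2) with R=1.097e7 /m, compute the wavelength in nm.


1/lambda = R * Z^2 * (1/n1^2 - 1/n2^2)
= 1.097e7 * 4^2 * (1/2^2 - 1/6^2)
= 1.097e7 * 16 * (0.25 - 0.027778)
= 3.9004e+07 /m
lambda = 1 / 3.9004e+07
= 25.6381 nm

25.6381


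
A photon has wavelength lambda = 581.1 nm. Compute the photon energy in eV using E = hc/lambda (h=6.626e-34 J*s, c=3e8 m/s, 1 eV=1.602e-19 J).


E = hc / lambda
= (6.626e-34)(3e8) / (581.1e-9)
= 1.9878e-25 / 5.8110e-07
= 3.4208e-19 J
Converting to eV: 3.4208e-19 / 1.602e-19
= 2.1353 eV

2.1353


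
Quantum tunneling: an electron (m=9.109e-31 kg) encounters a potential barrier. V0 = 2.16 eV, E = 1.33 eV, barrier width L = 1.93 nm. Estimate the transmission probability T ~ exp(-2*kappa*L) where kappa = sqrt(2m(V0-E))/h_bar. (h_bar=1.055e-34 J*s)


V0 - E = 0.83 eV = 1.3297e-19 J
kappa = sqrt(2 * m * (V0-E)) / h_bar
= sqrt(2 * 9.109e-31 * 1.3297e-19) / 1.055e-34
= 4.6652e+09 /m
2*kappa*L = 2 * 4.6652e+09 * 1.93e-9
= 18.0076
T = exp(-18.0076) = 1.511488e-08

1.511488e-08


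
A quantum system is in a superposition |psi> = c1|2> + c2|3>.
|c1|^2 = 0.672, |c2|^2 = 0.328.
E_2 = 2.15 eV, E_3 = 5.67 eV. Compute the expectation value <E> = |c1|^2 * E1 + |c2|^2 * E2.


<E> = |c1|^2 * E1 + |c2|^2 * E2
= 0.672 * 2.15 + 0.328 * 5.67
= 1.4448 + 1.8598
= 3.3046 eV

3.3046


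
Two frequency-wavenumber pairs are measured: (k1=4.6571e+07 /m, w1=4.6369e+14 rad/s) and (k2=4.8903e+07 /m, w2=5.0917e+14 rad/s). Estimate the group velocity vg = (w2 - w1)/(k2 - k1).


vg = (w2 - w1) / (k2 - k1)
= (5.0917e+14 - 4.6369e+14) / (4.8903e+07 - 4.6571e+07)
= 4.5480e+13 / 2.3320e+06
= 1.9503e+07 m/s

1.9503e+07


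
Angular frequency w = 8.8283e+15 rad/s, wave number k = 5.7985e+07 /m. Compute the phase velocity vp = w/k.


vp = w / k
= 8.8283e+15 / 5.7985e+07
= 1.5225e+08 m/s

1.5225e+08


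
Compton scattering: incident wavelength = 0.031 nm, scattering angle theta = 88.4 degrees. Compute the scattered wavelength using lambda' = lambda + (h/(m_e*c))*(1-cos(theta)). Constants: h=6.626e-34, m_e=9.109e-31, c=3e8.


Compton wavelength: h/(m_e*c) = 2.4247e-12 m
d_lambda = 2.4247e-12 * (1 - cos(88.4 deg))
= 2.4247e-12 * 0.972078
= 2.3570e-12 m = 0.002357 nm
lambda' = 0.031 + 0.002357
= 0.033357 nm

0.033357


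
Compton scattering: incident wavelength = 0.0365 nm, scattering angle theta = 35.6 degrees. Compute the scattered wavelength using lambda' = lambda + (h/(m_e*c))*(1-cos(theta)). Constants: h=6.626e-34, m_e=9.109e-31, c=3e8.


Compton wavelength: h/(m_e*c) = 2.4247e-12 m
d_lambda = 2.4247e-12 * (1 - cos(35.6 deg))
= 2.4247e-12 * 0.186899
= 4.5318e-13 m = 0.000453 nm
lambda' = 0.0365 + 0.000453
= 0.036953 nm

0.036953


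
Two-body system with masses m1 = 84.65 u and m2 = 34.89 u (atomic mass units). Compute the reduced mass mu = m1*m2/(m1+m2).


mu = m1 * m2 / (m1 + m2)
= 84.65 * 34.89 / (84.65 + 34.89)
= 2953.4385 / 119.54
= 24.7067 u

24.7067


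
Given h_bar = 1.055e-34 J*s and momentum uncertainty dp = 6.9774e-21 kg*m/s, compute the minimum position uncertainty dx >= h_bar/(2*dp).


dx = h_bar / (2 * dp)
= 1.055e-34 / (2 * 6.9774e-21)
= 1.055e-34 / 1.3955e-20
= 7.5601e-15 m

7.5601e-15


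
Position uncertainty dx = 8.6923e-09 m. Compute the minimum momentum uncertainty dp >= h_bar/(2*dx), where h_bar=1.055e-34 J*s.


dp = h_bar / (2 * dx)
= 1.055e-34 / (2 * 8.6923e-09)
= 1.055e-34 / 1.7385e-08
= 6.0686e-27 kg*m/s

6.0686e-27


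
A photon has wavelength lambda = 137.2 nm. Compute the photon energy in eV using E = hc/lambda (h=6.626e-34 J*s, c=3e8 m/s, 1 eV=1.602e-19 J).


E = hc / lambda
= (6.626e-34)(3e8) / (137.2e-9)
= 1.9878e-25 / 1.3720e-07
= 1.4488e-18 J
Converting to eV: 1.4488e-18 / 1.602e-19
= 9.0439 eV

9.0439


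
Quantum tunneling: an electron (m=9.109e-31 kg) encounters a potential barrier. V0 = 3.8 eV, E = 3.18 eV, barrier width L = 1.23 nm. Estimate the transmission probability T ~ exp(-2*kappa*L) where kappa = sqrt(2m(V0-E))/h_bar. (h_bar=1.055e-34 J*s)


V0 - E = 0.62 eV = 9.9324e-20 J
kappa = sqrt(2 * m * (V0-E)) / h_bar
= sqrt(2 * 9.109e-31 * 9.9324e-20) / 1.055e-34
= 4.0320e+09 /m
2*kappa*L = 2 * 4.0320e+09 * 1.23e-9
= 9.9188
T = exp(-9.9188) = 4.923913e-05

4.923913e-05


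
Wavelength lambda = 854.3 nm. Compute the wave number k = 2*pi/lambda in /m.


k = 2 * pi / lambda
= 6.2832 / (854.3e-9)
= 6.2832 / 8.5430e-07
= 7.3548e+06 /m

7.3548e+06


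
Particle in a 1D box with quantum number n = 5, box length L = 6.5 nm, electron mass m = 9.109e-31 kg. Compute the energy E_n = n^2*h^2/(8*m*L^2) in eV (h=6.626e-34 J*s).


E = n^2 * h^2 / (8 * m * L^2)
= 5^2 * (6.626e-34)^2 / (8 * 9.109e-31 * (6.5e-9)^2)
= 25 * 4.3904e-67 / (8 * 9.109e-31 * 4.2250e-17)
= 3.5650e-20 J
= 0.2225 eV

0.2225


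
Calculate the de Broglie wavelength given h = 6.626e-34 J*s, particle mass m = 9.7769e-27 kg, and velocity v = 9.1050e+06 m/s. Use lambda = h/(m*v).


lambda = h / (m * v)
= 6.626e-34 / (9.7769e-27 * 9.1050e+06)
= 6.626e-34 / 8.9019e-20
= 7.4434e-15 m

7.4434e-15


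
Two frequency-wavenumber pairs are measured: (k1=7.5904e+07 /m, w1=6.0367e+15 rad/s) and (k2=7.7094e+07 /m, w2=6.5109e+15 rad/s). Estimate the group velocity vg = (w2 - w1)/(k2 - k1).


vg = (w2 - w1) / (k2 - k1)
= (6.5109e+15 - 6.0367e+15) / (7.7094e+07 - 7.5904e+07)
= 4.7420e+14 / 1.1900e+06
= 3.9849e+08 m/s

3.9849e+08


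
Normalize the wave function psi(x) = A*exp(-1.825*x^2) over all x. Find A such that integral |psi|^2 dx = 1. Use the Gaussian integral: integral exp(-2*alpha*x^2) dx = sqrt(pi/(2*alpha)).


integral |psi|^2 dx = A^2 * sqrt(pi/(2*alpha)) = 1
A^2 = sqrt(2*alpha/pi)
= sqrt(2 * 1.825 / pi)
= 1.077883
A = sqrt(1.077883)
= 1.0382

1.0382


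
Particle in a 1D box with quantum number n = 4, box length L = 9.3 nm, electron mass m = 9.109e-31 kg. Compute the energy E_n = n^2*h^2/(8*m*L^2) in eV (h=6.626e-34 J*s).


E = n^2 * h^2 / (8 * m * L^2)
= 4^2 * (6.626e-34)^2 / (8 * 9.109e-31 * (9.3e-9)^2)
= 16 * 4.3904e-67 / (8 * 9.109e-31 * 8.6490e-17)
= 1.1145e-20 J
= 0.0696 eV

0.0696


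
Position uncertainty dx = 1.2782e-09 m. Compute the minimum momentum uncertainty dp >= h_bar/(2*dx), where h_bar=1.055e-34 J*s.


dp = h_bar / (2 * dx)
= 1.055e-34 / (2 * 1.2782e-09)
= 1.055e-34 / 2.5564e-09
= 4.1269e-26 kg*m/s

4.1269e-26


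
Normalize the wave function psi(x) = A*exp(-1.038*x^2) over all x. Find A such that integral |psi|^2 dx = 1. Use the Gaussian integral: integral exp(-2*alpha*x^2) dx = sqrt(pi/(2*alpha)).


integral |psi|^2 dx = A^2 * sqrt(pi/(2*alpha)) = 1
A^2 = sqrt(2*alpha/pi)
= sqrt(2 * 1.038 / pi)
= 0.812903
A = sqrt(0.812903)
= 0.9016

0.9016


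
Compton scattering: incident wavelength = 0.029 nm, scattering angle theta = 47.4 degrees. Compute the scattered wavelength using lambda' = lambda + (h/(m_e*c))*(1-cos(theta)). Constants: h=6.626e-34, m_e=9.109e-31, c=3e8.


Compton wavelength: h/(m_e*c) = 2.4247e-12 m
d_lambda = 2.4247e-12 * (1 - cos(47.4 deg))
= 2.4247e-12 * 0.323124
= 7.8348e-13 m = 0.000783 nm
lambda' = 0.029 + 0.000783
= 0.029783 nm

0.029783


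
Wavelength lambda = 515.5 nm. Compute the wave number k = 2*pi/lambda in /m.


k = 2 * pi / lambda
= 6.2832 / (515.5e-9)
= 6.2832 / 5.1550e-07
= 1.2189e+07 /m

1.2189e+07


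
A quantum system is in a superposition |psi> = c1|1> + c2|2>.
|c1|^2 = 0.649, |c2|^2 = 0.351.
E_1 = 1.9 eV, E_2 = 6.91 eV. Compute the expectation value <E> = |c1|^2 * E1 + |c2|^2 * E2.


<E> = |c1|^2 * E1 + |c2|^2 * E2
= 0.649 * 1.9 + 0.351 * 6.91
= 1.2331 + 2.4254
= 3.6585 eV

3.6585


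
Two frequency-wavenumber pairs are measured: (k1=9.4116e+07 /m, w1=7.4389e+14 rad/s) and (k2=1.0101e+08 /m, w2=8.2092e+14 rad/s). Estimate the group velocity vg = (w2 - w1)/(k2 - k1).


vg = (w2 - w1) / (k2 - k1)
= (8.2092e+14 - 7.4389e+14) / (1.0101e+08 - 9.4116e+07)
= 7.7030e+13 / 6.8940e+06
= 1.1173e+07 m/s

1.1173e+07


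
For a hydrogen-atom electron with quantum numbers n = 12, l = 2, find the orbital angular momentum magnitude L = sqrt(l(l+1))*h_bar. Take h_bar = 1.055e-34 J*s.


L = sqrt(l*(l+1)) * h_bar
= sqrt(2 * 3) * 1.055e-34
= sqrt(6) * 1.055e-34
= 2.4495 * 1.055e-34
= 2.5842e-34 J*s

2.5842e-34


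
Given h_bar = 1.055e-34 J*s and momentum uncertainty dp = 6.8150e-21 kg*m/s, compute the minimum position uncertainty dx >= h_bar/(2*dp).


dx = h_bar / (2 * dp)
= 1.055e-34 / (2 * 6.8150e-21)
= 1.055e-34 / 1.3630e-20
= 7.7403e-15 m

7.7403e-15


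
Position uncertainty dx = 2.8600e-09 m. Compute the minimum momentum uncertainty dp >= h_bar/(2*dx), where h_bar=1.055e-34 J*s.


dp = h_bar / (2 * dx)
= 1.055e-34 / (2 * 2.8600e-09)
= 1.055e-34 / 5.7200e-09
= 1.8444e-26 kg*m/s

1.8444e-26


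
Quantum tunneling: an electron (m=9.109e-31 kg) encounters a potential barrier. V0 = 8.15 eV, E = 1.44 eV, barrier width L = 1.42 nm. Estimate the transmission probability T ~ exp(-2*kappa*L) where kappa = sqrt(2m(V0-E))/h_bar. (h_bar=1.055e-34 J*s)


V0 - E = 6.71 eV = 1.0749e-18 J
kappa = sqrt(2 * m * (V0-E)) / h_bar
= sqrt(2 * 9.109e-31 * 1.0749e-18) / 1.055e-34
= 1.3264e+10 /m
2*kappa*L = 2 * 1.3264e+10 * 1.42e-9
= 37.6711
T = exp(-37.6711) = 4.361465e-17

4.361465e-17


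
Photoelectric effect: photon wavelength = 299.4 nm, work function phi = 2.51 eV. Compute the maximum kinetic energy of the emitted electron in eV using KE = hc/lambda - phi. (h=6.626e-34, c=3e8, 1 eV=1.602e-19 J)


E_photon = hc / lambda
= (6.626e-34)(3e8) / (299.4e-9)
= 6.6393e-19 J
= 4.1444 eV
KE = E_photon - phi
= 4.1444 - 2.51
= 1.6344 eV

1.6344


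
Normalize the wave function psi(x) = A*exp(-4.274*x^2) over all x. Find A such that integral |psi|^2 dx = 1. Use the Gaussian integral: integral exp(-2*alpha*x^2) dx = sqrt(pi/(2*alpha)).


integral |psi|^2 dx = A^2 * sqrt(pi/(2*alpha)) = 1
A^2 = sqrt(2*alpha/pi)
= sqrt(2 * 4.274 / pi)
= 1.649519
A = sqrt(1.649519)
= 1.2843

1.2843


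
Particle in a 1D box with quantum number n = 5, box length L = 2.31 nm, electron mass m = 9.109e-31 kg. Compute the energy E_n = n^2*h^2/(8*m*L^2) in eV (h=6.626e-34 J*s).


E = n^2 * h^2 / (8 * m * L^2)
= 5^2 * (6.626e-34)^2 / (8 * 9.109e-31 * (2.31e-9)^2)
= 25 * 4.3904e-67 / (8 * 9.109e-31 * 5.3361e-18)
= 2.8227e-19 J
= 1.762 eV

1.762


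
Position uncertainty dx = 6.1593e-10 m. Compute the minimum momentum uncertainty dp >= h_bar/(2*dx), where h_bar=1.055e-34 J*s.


dp = h_bar / (2 * dx)
= 1.055e-34 / (2 * 6.1593e-10)
= 1.055e-34 / 1.2319e-09
= 8.5643e-26 kg*m/s

8.5643e-26


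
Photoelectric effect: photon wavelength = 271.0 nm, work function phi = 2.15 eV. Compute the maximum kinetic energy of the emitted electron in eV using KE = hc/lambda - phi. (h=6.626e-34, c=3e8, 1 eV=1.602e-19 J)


E_photon = hc / lambda
= (6.626e-34)(3e8) / (271.0e-9)
= 7.3351e-19 J
= 4.5787 eV
KE = E_photon - phi
= 4.5787 - 2.15
= 2.4287 eV

2.4287


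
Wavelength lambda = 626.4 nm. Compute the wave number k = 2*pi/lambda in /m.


k = 2 * pi / lambda
= 6.2832 / (626.4e-9)
= 6.2832 / 6.2640e-07
= 1.0031e+07 /m

1.0031e+07


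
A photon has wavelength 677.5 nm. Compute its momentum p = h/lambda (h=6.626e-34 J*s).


p = h / lambda
= 6.626e-34 / (677.5e-9)
= 6.626e-34 / 6.7750e-07
= 9.7801e-28 kg*m/s

9.7801e-28


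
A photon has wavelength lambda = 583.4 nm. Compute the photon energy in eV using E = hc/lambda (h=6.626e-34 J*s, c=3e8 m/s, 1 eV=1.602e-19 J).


E = hc / lambda
= (6.626e-34)(3e8) / (583.4e-9)
= 1.9878e-25 / 5.8340e-07
= 3.4073e-19 J
Converting to eV: 3.4073e-19 / 1.602e-19
= 2.1269 eV

2.1269


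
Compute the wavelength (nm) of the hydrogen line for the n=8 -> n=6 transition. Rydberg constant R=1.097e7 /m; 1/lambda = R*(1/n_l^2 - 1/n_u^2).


1/lambda = R * (1/n_l^2 - 1/n_u^2)
= 1.097e7 * (1/6^2 - 1/8^2)
= 1.097e7 * (0.027778 - 0.015625)
= 1.097e7 * 0.012153
= 1.3332e+05 /m
lambda = 1 / 1.3332e+05 = 7500.9767 nm

7500.9767


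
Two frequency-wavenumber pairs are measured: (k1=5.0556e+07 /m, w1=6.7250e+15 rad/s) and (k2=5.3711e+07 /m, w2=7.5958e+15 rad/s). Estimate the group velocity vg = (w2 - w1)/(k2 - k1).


vg = (w2 - w1) / (k2 - k1)
= (7.5958e+15 - 6.7250e+15) / (5.3711e+07 - 5.0556e+07)
= 8.7080e+14 / 3.1550e+06
= 2.7601e+08 m/s

2.7601e+08


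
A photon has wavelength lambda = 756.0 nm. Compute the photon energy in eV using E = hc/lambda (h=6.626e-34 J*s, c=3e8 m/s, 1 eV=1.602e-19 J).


E = hc / lambda
= (6.626e-34)(3e8) / (756.0e-9)
= 1.9878e-25 / 7.5600e-07
= 2.6294e-19 J
Converting to eV: 2.6294e-19 / 1.602e-19
= 1.6413 eV

1.6413


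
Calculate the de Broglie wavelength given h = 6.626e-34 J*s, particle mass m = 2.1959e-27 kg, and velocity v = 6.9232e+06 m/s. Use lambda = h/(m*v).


lambda = h / (m * v)
= 6.626e-34 / (2.1959e-27 * 6.9232e+06)
= 6.626e-34 / 1.5203e-20
= 4.3584e-14 m

4.3584e-14


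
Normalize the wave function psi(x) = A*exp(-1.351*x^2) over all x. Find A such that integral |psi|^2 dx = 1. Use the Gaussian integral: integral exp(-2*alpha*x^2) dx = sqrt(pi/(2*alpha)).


integral |psi|^2 dx = A^2 * sqrt(pi/(2*alpha)) = 1
A^2 = sqrt(2*alpha/pi)
= sqrt(2 * 1.351 / pi)
= 0.927401
A = sqrt(0.927401)
= 0.963

0.963


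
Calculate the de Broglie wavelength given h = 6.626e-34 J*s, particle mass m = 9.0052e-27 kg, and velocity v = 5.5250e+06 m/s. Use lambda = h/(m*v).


lambda = h / (m * v)
= 6.626e-34 / (9.0052e-27 * 5.5250e+06)
= 6.626e-34 / 4.9754e-20
= 1.3318e-14 m

1.3318e-14


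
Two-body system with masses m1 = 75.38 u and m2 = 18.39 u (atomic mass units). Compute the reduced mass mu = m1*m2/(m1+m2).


mu = m1 * m2 / (m1 + m2)
= 75.38 * 18.39 / (75.38 + 18.39)
= 1386.2382 / 93.77
= 14.7834 u

14.7834


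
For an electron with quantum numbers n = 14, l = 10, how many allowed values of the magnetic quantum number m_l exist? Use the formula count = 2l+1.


m_l ranges from -l to +l in integer steps
So m_l goes from -10 to +10
Count = 2l + 1 = 2*10 + 1
= 21

21


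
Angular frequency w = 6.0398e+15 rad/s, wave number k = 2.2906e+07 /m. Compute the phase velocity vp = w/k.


vp = w / k
= 6.0398e+15 / 2.2906e+07
= 2.6368e+08 m/s

2.6368e+08


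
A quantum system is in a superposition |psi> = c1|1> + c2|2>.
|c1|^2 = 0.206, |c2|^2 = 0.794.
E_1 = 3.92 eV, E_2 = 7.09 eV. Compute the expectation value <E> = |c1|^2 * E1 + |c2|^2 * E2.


<E> = |c1|^2 * E1 + |c2|^2 * E2
= 0.206 * 3.92 + 0.794 * 7.09
= 0.8075 + 5.6295
= 6.437 eV

6.437


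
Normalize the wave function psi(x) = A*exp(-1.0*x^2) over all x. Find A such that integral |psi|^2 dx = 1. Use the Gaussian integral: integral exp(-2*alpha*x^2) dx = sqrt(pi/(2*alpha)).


integral |psi|^2 dx = A^2 * sqrt(pi/(2*alpha)) = 1
A^2 = sqrt(2*alpha/pi)
= sqrt(2 * 1.0 / pi)
= 0.797885
A = sqrt(0.797885)
= 0.8932

0.8932
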